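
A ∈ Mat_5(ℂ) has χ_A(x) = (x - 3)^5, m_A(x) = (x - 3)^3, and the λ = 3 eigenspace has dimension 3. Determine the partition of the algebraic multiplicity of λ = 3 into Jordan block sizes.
Block sizes for λ = 3: [3, 1, 1]

Step 1 — from the characteristic polynomial, algebraic multiplicity of λ = 3 is 5. From dim ker(A − (3)·I) = 3, there are exactly 3 Jordan blocks for λ = 3.
Step 2 — from the minimal polynomial, the factor (x − 3)^3 tells us the largest block for λ = 3 has size 3.
Step 3 — with total size 5, 3 blocks, and largest block 3, the block sizes (in nonincreasing order) are [3, 1, 1].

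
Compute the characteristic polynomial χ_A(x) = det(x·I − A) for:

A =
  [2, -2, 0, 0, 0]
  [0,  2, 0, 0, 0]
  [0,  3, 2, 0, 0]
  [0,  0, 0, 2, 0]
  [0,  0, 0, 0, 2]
x^5 - 10*x^4 + 40*x^3 - 80*x^2 + 80*x - 32

Expanding det(x·I − A) (e.g. by cofactor expansion or by noting that A is similar to its Jordan form J, which has the same characteristic polynomial as A) gives
  χ_A(x) = x^5 - 10*x^4 + 40*x^3 - 80*x^2 + 80*x - 32
which factors as (x - 2)^5. The eigenvalues (with algebraic multiplicities) are λ = 2 with multiplicity 5.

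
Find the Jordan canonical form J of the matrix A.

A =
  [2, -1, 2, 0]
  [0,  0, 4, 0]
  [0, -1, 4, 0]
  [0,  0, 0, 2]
J_2(2) ⊕ J_1(2) ⊕ J_1(2)

The characteristic polynomial is
  det(x·I − A) = x^4 - 8*x^3 + 24*x^2 - 32*x + 16 = (x - 2)^4

Eigenvalues and multiplicities (the geometric multiplicity of λ is n − rank(A − λI), which equals the number of Jordan blocks for λ):
  λ = 2: algebraic multiplicity = 4, geometric multiplicity = 3

Determining the block sizes for each eigenvalue:
  λ = 2: 3 blocks summing to 4 forces exactly one block of size 2 and the rest size 1 → block sizes [2, 1, 1]

Assembling the blocks gives a Jordan form
J =
  [2, 1, 0, 0]
  [0, 2, 0, 0]
  [0, 0, 2, 0]
  [0, 0, 0, 2]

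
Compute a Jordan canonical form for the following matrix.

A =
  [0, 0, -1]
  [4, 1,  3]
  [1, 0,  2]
J_3(1)

The characteristic polynomial is
  det(x·I − A) = x^3 - 3*x^2 + 3*x - 1 = (x - 1)^3

Eigenvalues and multiplicities (the geometric multiplicity of λ is n − rank(A − λI), which equals the number of Jordan blocks for λ):
  λ = 1: algebraic multiplicity = 3, geometric multiplicity = 1

Determining the block sizes for each eigenvalue:
  λ = 1: one block (gm = 1), so the single block has size am = 3 → block sizes [3]

Assembling the blocks gives a Jordan form
J =
  [1, 1, 0]
  [0, 1, 1]
  [0, 0, 1]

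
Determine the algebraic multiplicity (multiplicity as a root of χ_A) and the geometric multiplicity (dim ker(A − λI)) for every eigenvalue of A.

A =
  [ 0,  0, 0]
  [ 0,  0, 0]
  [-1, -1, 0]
λ = 0: alg = 3, geom = 2

Step 1 — factor the characteristic polynomial to read off the algebraic multiplicities:
  χ_A(x) = x^3

Step 2 — compute geometric multiplicities via the rank-nullity identity g(λ) = n − rank(A − λI):
  rank(A − (0)·I) = 1, so dim ker(A − (0)·I) = n − 1 = 2

Summary:
  λ = 0: algebraic multiplicity = 3, geometric multiplicity = 2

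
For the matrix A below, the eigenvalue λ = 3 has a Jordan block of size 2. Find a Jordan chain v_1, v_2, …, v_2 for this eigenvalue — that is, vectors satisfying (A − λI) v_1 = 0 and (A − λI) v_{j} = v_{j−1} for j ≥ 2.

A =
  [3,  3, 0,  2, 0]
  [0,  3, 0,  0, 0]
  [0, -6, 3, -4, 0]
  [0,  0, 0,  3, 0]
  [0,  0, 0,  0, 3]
A Jordan chain for λ = 3 of length 2:
v_1 = (3, 0, -6, 0, 0)ᵀ
v_2 = (0, 1, 0, 0, 0)ᵀ

Let N = A − (3)·I. We want v_2 with N^2 v_2 = 0 but N^1 v_2 ≠ 0; then v_{j-1} := N · v_j for j = 2, …, 2.

Pick v_2 = (0, 1, 0, 0, 0)ᵀ.
Then v_1 = N · v_2 = (3, 0, -6, 0, 0)ᵀ.

Sanity check: (A − (3)·I) v_1 = (0, 0, 0, 0, 0)ᵀ = 0. ✓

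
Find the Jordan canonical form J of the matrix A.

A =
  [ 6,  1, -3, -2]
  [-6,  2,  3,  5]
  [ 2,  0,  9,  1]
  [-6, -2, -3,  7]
J_2(6) ⊕ J_2(6)

The characteristic polynomial is
  det(x·I − A) = x^4 - 24*x^3 + 216*x^2 - 864*x + 1296 = (x - 6)^4

Eigenvalues and multiplicities (the geometric multiplicity of λ is n − rank(A − λI), which equals the number of Jordan blocks for λ):
  λ = 6: algebraic multiplicity = 4, geometric multiplicity = 2

Determining the block sizes for each eigenvalue:
  λ = 6: with am = 4 and gm = 2, the partition is not yet determined (e.g. several partitions of 4 into 2 parts exist). Let N = A − (6)·I. Computing rank(N^1) = 2, rank(N^2) = 0; the number of blocks of size ≥ j is rank(N^{j−1}) − rank(N^j), giving [2, 2]. So we have 2 block(s) of size 2 → block sizes [2, 2]

Assembling the blocks gives a Jordan form
J =
  [6, 1, 0, 0]
  [0, 6, 0, 0]
  [0, 0, 6, 1]
  [0, 0, 0, 6]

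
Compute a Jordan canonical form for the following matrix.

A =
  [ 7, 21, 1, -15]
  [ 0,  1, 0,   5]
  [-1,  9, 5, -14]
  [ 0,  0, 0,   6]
J_1(1) ⊕ J_3(6)

The characteristic polynomial is
  det(x·I − A) = x^4 - 19*x^3 + 126*x^2 - 324*x + 216 = (x - 6)^3*(x - 1)

Eigenvalues and multiplicities (the geometric multiplicity of λ is n − rank(A − λI), which equals the number of Jordan blocks for λ):
  λ = 1: algebraic multiplicity = 1, geometric multiplicity = 1
  λ = 6: algebraic multiplicity = 3, geometric multiplicity = 1

Determining the block sizes for each eigenvalue:
  λ = 1: one block (gm = 1), so the single block has size am = 1 → block sizes [1]
  λ = 6: one block (gm = 1), so the single block has size am = 3 → block sizes [3]

Assembling the blocks gives a Jordan form
J =
  [1, 0, 0, 0]
  [0, 6, 1, 0]
  [0, 0, 6, 1]
  [0, 0, 0, 6]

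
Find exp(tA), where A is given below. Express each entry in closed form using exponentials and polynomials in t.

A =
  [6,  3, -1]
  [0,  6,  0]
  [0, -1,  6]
e^{tA} =
  [exp(6*t), t^2*exp(6*t)/2 + 3*t*exp(6*t), -t*exp(6*t)]
  [0, exp(6*t), 0]
  [0, -t*exp(6*t), exp(6*t)]

Strategy: write A = P · J · P⁻¹ where J is a Jordan canonical form, so e^{tA} = P · e^{tJ} · P⁻¹, and e^{tJ} can be computed block-by-block.

A has Jordan form
J =
  [6, 1, 0]
  [0, 6, 1]
  [0, 0, 6]
(up to reordering of blocks).

Per-block formulas:
  For a 3×3 Jordan block J_3(6): exp(t · J_3(6)) = e^(6t)·(I + t·N + (t^2/2)·N^2), where N is the 3×3 nilpotent shift.

After assembling e^{tJ} and conjugating by P, we get:

e^{tA} =
  [exp(6*t), t^2*exp(6*t)/2 + 3*t*exp(6*t), -t*exp(6*t)]
  [0, exp(6*t), 0]
  [0, -t*exp(6*t), exp(6*t)]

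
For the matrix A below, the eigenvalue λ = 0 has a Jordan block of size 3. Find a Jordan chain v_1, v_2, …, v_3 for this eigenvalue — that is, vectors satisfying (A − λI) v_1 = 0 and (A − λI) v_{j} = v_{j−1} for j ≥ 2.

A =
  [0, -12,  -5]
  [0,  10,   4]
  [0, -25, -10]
A Jordan chain for λ = 0 of length 3:
v_1 = (5, 0, 0)ᵀ
v_2 = (-12, 10, -25)ᵀ
v_3 = (0, 1, 0)ᵀ

Let N = A − (0)·I. We want v_3 with N^3 v_3 = 0 but N^2 v_3 ≠ 0; then v_{j-1} := N · v_j for j = 3, …, 2.

Pick v_3 = (0, 1, 0)ᵀ.
Then v_2 = N · v_3 = (-12, 10, -25)ᵀ.
Then v_1 = N · v_2 = (5, 0, 0)ᵀ.

Sanity check: (A − (0)·I) v_1 = (0, 0, 0)ᵀ = 0. ✓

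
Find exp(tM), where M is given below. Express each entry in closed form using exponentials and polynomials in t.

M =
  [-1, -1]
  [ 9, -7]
e^{tM} =
  [3*t*exp(-4*t) + exp(-4*t), -t*exp(-4*t)]
  [9*t*exp(-4*t), -3*t*exp(-4*t) + exp(-4*t)]

Strategy: write M = P · J · P⁻¹ where J is a Jordan canonical form, so e^{tM} = P · e^{tJ} · P⁻¹, and e^{tJ} can be computed block-by-block.

M has Jordan form
J =
  [-4,  1]
  [ 0, -4]
(up to reordering of blocks).

Per-block formulas:
  For a 2×2 Jordan block J_2(-4): exp(t · J_2(-4)) = e^(-4t)·(I + t·N), where N is the 2×2 nilpotent shift.

After assembling e^{tJ} and conjugating by P, we get:

e^{tM} =
  [3*t*exp(-4*t) + exp(-4*t), -t*exp(-4*t)]
  [9*t*exp(-4*t), -3*t*exp(-4*t) + exp(-4*t)]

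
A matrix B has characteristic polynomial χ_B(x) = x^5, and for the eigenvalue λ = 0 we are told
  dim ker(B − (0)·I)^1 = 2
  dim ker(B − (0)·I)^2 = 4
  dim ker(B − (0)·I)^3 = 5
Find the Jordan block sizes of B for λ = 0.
Block sizes for λ = 0: [3, 2]

From the dimensions of kernels of powers, the number of Jordan blocks of size at least j is d_j − d_{j−1} where d_j = dim ker(N^j) (with d_0 = 0). Computing the differences gives [2, 2, 1].
The number of blocks of size exactly k is (#blocks of size ≥ k) − (#blocks of size ≥ k + 1), so the partition is: 1 block(s) of size 2, 1 block(s) of size 3.
In nonincreasing order the block sizes are [3, 2].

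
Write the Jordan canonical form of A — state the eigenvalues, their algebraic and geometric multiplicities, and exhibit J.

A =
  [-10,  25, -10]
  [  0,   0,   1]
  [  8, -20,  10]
J_3(0)

The characteristic polynomial is
  det(x·I − A) = x^3

Eigenvalues and multiplicities (the geometric multiplicity of λ is n − rank(A − λI), which equals the number of Jordan blocks for λ):
  λ = 0: algebraic multiplicity = 3, geometric multiplicity = 1

Determining the block sizes for each eigenvalue:
  λ = 0: one block (gm = 1), so the single block has size am = 3 → block sizes [3]

Assembling the blocks gives a Jordan form
J =
  [0, 1, 0]
  [0, 0, 1]
  [0, 0, 0]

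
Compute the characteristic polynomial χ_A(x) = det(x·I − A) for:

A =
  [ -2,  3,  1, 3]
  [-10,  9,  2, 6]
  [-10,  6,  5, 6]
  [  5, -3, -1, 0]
x^4 - 12*x^3 + 54*x^2 - 108*x + 81

Expanding det(x·I − A) (e.g. by cofactor expansion or by noting that A is similar to its Jordan form J, which has the same characteristic polynomial as A) gives
  χ_A(x) = x^4 - 12*x^3 + 54*x^2 - 108*x + 81
which factors as (x - 3)^4. The eigenvalues (with algebraic multiplicities) are λ = 3 with multiplicity 4.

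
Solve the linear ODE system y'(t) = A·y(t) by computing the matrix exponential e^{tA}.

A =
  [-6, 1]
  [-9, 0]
e^{tA} =
  [-3*t*exp(-3*t) + exp(-3*t), t*exp(-3*t)]
  [-9*t*exp(-3*t), 3*t*exp(-3*t) + exp(-3*t)]

Strategy: write A = P · J · P⁻¹ where J is a Jordan canonical form, so e^{tA} = P · e^{tJ} · P⁻¹, and e^{tJ} can be computed block-by-block.

A has Jordan form
J =
  [-3,  1]
  [ 0, -3]
(up to reordering of blocks).

Per-block formulas:
  For a 2×2 Jordan block J_2(-3): exp(t · J_2(-3)) = e^(-3t)·(I + t·N), where N is the 2×2 nilpotent shift.

After assembling e^{tJ} and conjugating by P, we get:

e^{tA} =
  [-3*t*exp(-3*t) + exp(-3*t), t*exp(-3*t)]
  [-9*t*exp(-3*t), 3*t*exp(-3*t) + exp(-3*t)]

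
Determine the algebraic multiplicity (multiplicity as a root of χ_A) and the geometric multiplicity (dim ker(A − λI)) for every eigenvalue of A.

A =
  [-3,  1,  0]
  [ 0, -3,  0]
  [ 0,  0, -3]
λ = -3: alg = 3, geom = 2

Step 1 — factor the characteristic polynomial to read off the algebraic multiplicities:
  χ_A(x) = (x + 3)^3

Step 2 — compute geometric multiplicities via the rank-nullity identity g(λ) = n − rank(A − λI):
  rank(A − (-3)·I) = 1, so dim ker(A − (-3)·I) = n − 1 = 2

Summary:
  λ = -3: algebraic multiplicity = 3, geometric multiplicity = 2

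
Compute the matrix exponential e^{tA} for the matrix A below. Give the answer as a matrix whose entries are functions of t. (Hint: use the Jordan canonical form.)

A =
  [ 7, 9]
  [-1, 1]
e^{tA} =
  [3*t*exp(4*t) + exp(4*t), 9*t*exp(4*t)]
  [-t*exp(4*t), -3*t*exp(4*t) + exp(4*t)]

Strategy: write A = P · J · P⁻¹ where J is a Jordan canonical form, so e^{tA} = P · e^{tJ} · P⁻¹, and e^{tJ} can be computed block-by-block.

A has Jordan form
J =
  [4, 1]
  [0, 4]
(up to reordering of blocks).

Per-block formulas:
  For a 2×2 Jordan block J_2(4): exp(t · J_2(4)) = e^(4t)·(I + t·N), where N is the 2×2 nilpotent shift.

After assembling e^{tJ} and conjugating by P, we get:

e^{tA} =
  [3*t*exp(4*t) + exp(4*t), 9*t*exp(4*t)]
  [-t*exp(4*t), -3*t*exp(4*t) + exp(4*t)]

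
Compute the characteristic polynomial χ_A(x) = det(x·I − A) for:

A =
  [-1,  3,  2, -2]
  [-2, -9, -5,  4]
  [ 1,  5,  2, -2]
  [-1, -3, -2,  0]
x^4 + 8*x^3 + 24*x^2 + 32*x + 16

Expanding det(x·I − A) (e.g. by cofactor expansion or by noting that A is similar to its Jordan form J, which has the same characteristic polynomial as A) gives
  χ_A(x) = x^4 + 8*x^3 + 24*x^2 + 32*x + 16
which factors as (x + 2)^4. The eigenvalues (with algebraic multiplicities) are λ = -2 with multiplicity 4.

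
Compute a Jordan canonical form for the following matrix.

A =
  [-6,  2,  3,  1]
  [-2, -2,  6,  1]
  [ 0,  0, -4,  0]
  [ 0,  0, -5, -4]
J_3(-4) ⊕ J_1(-4)

The characteristic polynomial is
  det(x·I − A) = x^4 + 16*x^3 + 96*x^2 + 256*x + 256 = (x + 4)^4

Eigenvalues and multiplicities (the geometric multiplicity of λ is n − rank(A − λI), which equals the number of Jordan blocks for λ):
  λ = -4: algebraic multiplicity = 4, geometric multiplicity = 2

Determining the block sizes for each eigenvalue:
  λ = -4: with am = 4 and gm = 2, the partition is not yet determined (e.g. several partitions of 4 into 2 parts exist). Let N = A − (-4)·I. Computing rank(N^1) = 2, rank(N^2) = 1, rank(N^3) = 0; the number of blocks of size ≥ j is rank(N^{j−1}) − rank(N^j), giving [2, 1, 1]. So we have 1 block(s) of size 3, 1 block(s) of size 1 → block sizes [3, 1]

Assembling the blocks gives a Jordan form
J =
  [-4,  1,  0,  0]
  [ 0, -4,  1,  0]
  [ 0,  0, -4,  0]
  [ 0,  0,  0, -4]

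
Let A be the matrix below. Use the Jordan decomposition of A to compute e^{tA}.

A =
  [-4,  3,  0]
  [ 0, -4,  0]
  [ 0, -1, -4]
e^{tA} =
  [exp(-4*t), 3*t*exp(-4*t), 0]
  [0, exp(-4*t), 0]
  [0, -t*exp(-4*t), exp(-4*t)]

Strategy: write A = P · J · P⁻¹ where J is a Jordan canonical form, so e^{tA} = P · e^{tJ} · P⁻¹, and e^{tJ} can be computed block-by-block.

A has Jordan form
J =
  [-4,  1,  0]
  [ 0, -4,  0]
  [ 0,  0, -4]
(up to reordering of blocks).

Per-block formulas:
  For a 1×1 block at λ = -4: exp(t · [-4]) = [e^(-4t)].
  For a 2×2 Jordan block J_2(-4): exp(t · J_2(-4)) = e^(-4t)·(I + t·N), where N is the 2×2 nilpotent shift.

After assembling e^{tJ} and conjugating by P, we get:

e^{tA} =
  [exp(-4*t), 3*t*exp(-4*t), 0]
  [0, exp(-4*t), 0]
  [0, -t*exp(-4*t), exp(-4*t)]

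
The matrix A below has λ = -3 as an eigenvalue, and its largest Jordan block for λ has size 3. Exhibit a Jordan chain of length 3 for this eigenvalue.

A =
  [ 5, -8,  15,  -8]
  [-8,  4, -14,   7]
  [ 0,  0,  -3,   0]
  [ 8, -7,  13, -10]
A Jordan chain for λ = -3 of length 3:
v_1 = (0, -1, 0, 1)ᵀ
v_2 = (1, -2, 0, 3)ᵀ
v_3 = (2, 0, -1, 0)ᵀ

Let N = A − (-3)·I. We want v_3 with N^3 v_3 = 0 but N^2 v_3 ≠ 0; then v_{j-1} := N · v_j for j = 3, …, 2.

Pick v_3 = (2, 0, -1, 0)ᵀ.
Then v_2 = N · v_3 = (1, -2, 0, 3)ᵀ.
Then v_1 = N · v_2 = (0, -1, 0, 1)ᵀ.

Sanity check: (A − (-3)·I) v_1 = (0, 0, 0, 0)ᵀ = 0. ✓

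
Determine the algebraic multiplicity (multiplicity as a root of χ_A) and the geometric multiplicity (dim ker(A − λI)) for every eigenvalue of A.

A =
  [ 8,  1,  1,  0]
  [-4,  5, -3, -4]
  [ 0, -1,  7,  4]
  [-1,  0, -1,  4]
λ = 6: alg = 4, geom = 2

Step 1 — factor the characteristic polynomial to read off the algebraic multiplicities:
  χ_A(x) = (x - 6)^4

Step 2 — compute geometric multiplicities via the rank-nullity identity g(λ) = n − rank(A − λI):
  rank(A − (6)·I) = 2, so dim ker(A − (6)·I) = n − 2 = 2

Summary:
  λ = 6: algebraic multiplicity = 4, geometric multiplicity = 2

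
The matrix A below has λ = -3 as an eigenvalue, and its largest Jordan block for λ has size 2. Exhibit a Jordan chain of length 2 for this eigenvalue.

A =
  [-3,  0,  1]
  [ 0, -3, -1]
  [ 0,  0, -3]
A Jordan chain for λ = -3 of length 2:
v_1 = (1, -1, 0)ᵀ
v_2 = (0, 0, 1)ᵀ

Let N = A − (-3)·I. We want v_2 with N^2 v_2 = 0 but N^1 v_2 ≠ 0; then v_{j-1} := N · v_j for j = 2, …, 2.

Pick v_2 = (0, 0, 1)ᵀ.
Then v_1 = N · v_2 = (1, -1, 0)ᵀ.

Sanity check: (A − (-3)·I) v_1 = (0, 0, 0)ᵀ = 0. ✓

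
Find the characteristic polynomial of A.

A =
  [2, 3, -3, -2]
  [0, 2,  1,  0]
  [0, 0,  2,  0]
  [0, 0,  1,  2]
x^4 - 8*x^3 + 24*x^2 - 32*x + 16

Expanding det(x·I − A) (e.g. by cofactor expansion or by noting that A is similar to its Jordan form J, which has the same characteristic polynomial as A) gives
  χ_A(x) = x^4 - 8*x^3 + 24*x^2 - 32*x + 16
which factors as (x - 2)^4. The eigenvalues (with algebraic multiplicities) are λ = 2 with multiplicity 4.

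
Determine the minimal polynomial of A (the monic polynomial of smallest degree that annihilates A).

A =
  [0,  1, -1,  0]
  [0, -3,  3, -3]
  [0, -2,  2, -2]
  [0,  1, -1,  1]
x^3

The characteristic polynomial is χ_A(x) = x^4, so the eigenvalues are known. The minimal polynomial is
  m_A(x) = Π_λ (x − λ)^{k_λ}
where k_λ is the size of the *largest* Jordan block for λ (equivalently, the smallest k with (A − λI)^k v = 0 for every generalised eigenvector v of λ).

  λ = 0: largest Jordan block has size 3, contributing (x − 0)^3

So m_A(x) = x^3 = x^3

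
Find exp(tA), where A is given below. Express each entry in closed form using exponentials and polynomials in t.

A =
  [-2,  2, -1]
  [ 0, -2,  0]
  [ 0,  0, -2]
e^{tA} =
  [exp(-2*t), 2*t*exp(-2*t), -t*exp(-2*t)]
  [0, exp(-2*t), 0]
  [0, 0, exp(-2*t)]

Strategy: write A = P · J · P⁻¹ where J is a Jordan canonical form, so e^{tA} = P · e^{tJ} · P⁻¹, and e^{tJ} can be computed block-by-block.

A has Jordan form
J =
  [-2,  1,  0]
  [ 0, -2,  0]
  [ 0,  0, -2]
(up to reordering of blocks).

Per-block formulas:
  For a 2×2 Jordan block J_2(-2): exp(t · J_2(-2)) = e^(-2t)·(I + t·N), where N is the 2×2 nilpotent shift.
  For a 1×1 block at λ = -2: exp(t · [-2]) = [e^(-2t)].

After assembling e^{tJ} and conjugating by P, we get:

e^{tA} =
  [exp(-2*t), 2*t*exp(-2*t), -t*exp(-2*t)]
  [0, exp(-2*t), 0]
  [0, 0, exp(-2*t)]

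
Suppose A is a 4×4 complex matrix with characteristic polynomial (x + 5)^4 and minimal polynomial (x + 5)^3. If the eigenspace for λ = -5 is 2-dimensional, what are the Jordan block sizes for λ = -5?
Block sizes for λ = -5: [3, 1]

Step 1 — from the characteristic polynomial, algebraic multiplicity of λ = -5 is 4. From dim ker(A − (-5)·I) = 2, there are exactly 2 Jordan blocks for λ = -5.
Step 2 — from the minimal polynomial, the factor (x + 5)^3 tells us the largest block for λ = -5 has size 3.
Step 3 — with total size 4, 2 blocks, and largest block 3, the block sizes (in nonincreasing order) are [3, 1].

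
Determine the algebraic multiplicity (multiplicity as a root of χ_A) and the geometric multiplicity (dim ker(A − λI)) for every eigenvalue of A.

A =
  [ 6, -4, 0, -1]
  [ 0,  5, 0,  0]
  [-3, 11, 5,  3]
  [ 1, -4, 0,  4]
λ = 5: alg = 4, geom = 2

Step 1 — factor the characteristic polynomial to read off the algebraic multiplicities:
  χ_A(x) = (x - 5)^4

Step 2 — compute geometric multiplicities via the rank-nullity identity g(λ) = n − rank(A − λI):
  rank(A − (5)·I) = 2, so dim ker(A − (5)·I) = n − 2 = 2

Summary:
  λ = 5: algebraic multiplicity = 4, geometric multiplicity = 2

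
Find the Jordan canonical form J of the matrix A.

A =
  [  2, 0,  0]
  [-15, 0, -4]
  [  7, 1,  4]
J_3(2)

The characteristic polynomial is
  det(x·I − A) = x^3 - 6*x^2 + 12*x - 8 = (x - 2)^3

Eigenvalues and multiplicities (the geometric multiplicity of λ is n − rank(A − λI), which equals the number of Jordan blocks for λ):
  λ = 2: algebraic multiplicity = 3, geometric multiplicity = 1

Determining the block sizes for each eigenvalue:
  λ = 2: one block (gm = 1), so the single block has size am = 3 → block sizes [3]

Assembling the blocks gives a Jordan form
J =
  [2, 1, 0]
  [0, 2, 1]
  [0, 0, 2]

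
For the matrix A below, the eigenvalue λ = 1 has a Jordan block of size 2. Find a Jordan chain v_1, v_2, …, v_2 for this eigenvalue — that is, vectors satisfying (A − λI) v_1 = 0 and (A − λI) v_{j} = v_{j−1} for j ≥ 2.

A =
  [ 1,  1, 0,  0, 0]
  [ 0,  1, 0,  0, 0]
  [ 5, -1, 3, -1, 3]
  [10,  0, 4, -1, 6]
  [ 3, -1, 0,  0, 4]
A Jordan chain for λ = 1 of length 2:
v_1 = (1, 0, -1, 0, -1)ᵀ
v_2 = (0, 1, 0, 0, 0)ᵀ

Let N = A − (1)·I. We want v_2 with N^2 v_2 = 0 but N^1 v_2 ≠ 0; then v_{j-1} := N · v_j for j = 2, …, 2.

Pick v_2 = (0, 1, 0, 0, 0)ᵀ.
Then v_1 = N · v_2 = (1, 0, -1, 0, -1)ᵀ.

Sanity check: (A − (1)·I) v_1 = (0, 0, 0, 0, 0)ᵀ = 0. ✓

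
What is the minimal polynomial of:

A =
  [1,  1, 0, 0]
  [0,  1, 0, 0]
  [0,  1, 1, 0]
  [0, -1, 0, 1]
x^2 - 2*x + 1

The characteristic polynomial is χ_A(x) = (x - 1)^4, so the eigenvalues are known. The minimal polynomial is
  m_A(x) = Π_λ (x − λ)^{k_λ}
where k_λ is the size of the *largest* Jordan block for λ (equivalently, the smallest k with (A − λI)^k v = 0 for every generalised eigenvector v of λ).

  λ = 1: largest Jordan block has size 2, contributing (x − 1)^2

So m_A(x) = (x - 1)^2 = x^2 - 2*x + 1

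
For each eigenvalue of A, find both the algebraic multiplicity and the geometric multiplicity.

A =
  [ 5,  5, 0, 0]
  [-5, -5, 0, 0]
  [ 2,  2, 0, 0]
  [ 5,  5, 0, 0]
λ = 0: alg = 4, geom = 3

Step 1 — factor the characteristic polynomial to read off the algebraic multiplicities:
  χ_A(x) = x^4

Step 2 — compute geometric multiplicities via the rank-nullity identity g(λ) = n − rank(A − λI):
  rank(A − (0)·I) = 1, so dim ker(A − (0)·I) = n − 1 = 3

Summary:
  λ = 0: algebraic multiplicity = 4, geometric multiplicity = 3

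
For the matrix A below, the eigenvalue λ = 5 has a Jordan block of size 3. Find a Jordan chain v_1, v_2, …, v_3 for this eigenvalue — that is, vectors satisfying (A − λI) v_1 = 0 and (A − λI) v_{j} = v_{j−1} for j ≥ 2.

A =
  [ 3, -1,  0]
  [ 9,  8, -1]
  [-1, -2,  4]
A Jordan chain for λ = 5 of length 3:
v_1 = (-5, 10, -15)ᵀ
v_2 = (-2, 9, -1)ᵀ
v_3 = (1, 0, 0)ᵀ

Let N = A − (5)·I. We want v_3 with N^3 v_3 = 0 but N^2 v_3 ≠ 0; then v_{j-1} := N · v_j for j = 3, …, 2.

Pick v_3 = (1, 0, 0)ᵀ.
Then v_2 = N · v_3 = (-2, 9, -1)ᵀ.
Then v_1 = N · v_2 = (-5, 10, -15)ᵀ.

Sanity check: (A − (5)·I) v_1 = (0, 0, 0)ᵀ = 0. ✓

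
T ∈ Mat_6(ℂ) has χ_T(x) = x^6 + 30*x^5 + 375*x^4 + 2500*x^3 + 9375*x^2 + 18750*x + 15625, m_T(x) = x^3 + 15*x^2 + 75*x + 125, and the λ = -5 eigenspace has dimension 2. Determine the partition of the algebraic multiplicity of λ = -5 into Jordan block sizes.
Block sizes for λ = -5: [3, 3]

Step 1 — from the characteristic polynomial, algebraic multiplicity of λ = -5 is 6. From dim ker(T − (-5)·I) = 2, there are exactly 2 Jordan blocks for λ = -5.
Step 2 — from the minimal polynomial, the factor (x + 5)^3 tells us the largest block for λ = -5 has size 3.
Step 3 — with total size 6, 2 blocks, and largest block 3, the block sizes (in nonincreasing order) are [3, 3].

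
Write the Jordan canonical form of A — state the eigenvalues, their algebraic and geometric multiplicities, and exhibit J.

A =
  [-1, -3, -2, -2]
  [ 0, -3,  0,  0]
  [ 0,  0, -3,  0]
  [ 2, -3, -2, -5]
J_2(-3) ⊕ J_1(-3) ⊕ J_1(-3)

The characteristic polynomial is
  det(x·I − A) = x^4 + 12*x^3 + 54*x^2 + 108*x + 81 = (x + 3)^4

Eigenvalues and multiplicities (the geometric multiplicity of λ is n − rank(A − λI), which equals the number of Jordan blocks for λ):
  λ = -3: algebraic multiplicity = 4, geometric multiplicity = 3

Determining the block sizes for each eigenvalue:
  λ = -3: 3 blocks summing to 4 forces exactly one block of size 2 and the rest size 1 → block sizes [2, 1, 1]

Assembling the blocks gives a Jordan form
J =
  [-3,  1,  0,  0]
  [ 0, -3,  0,  0]
  [ 0,  0, -3,  0]
  [ 0,  0,  0, -3]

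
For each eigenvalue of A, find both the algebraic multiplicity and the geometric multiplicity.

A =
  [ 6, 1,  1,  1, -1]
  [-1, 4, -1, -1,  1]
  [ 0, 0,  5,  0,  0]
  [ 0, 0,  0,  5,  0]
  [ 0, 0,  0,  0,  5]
λ = 5: alg = 5, geom = 4

Step 1 — factor the characteristic polynomial to read off the algebraic multiplicities:
  χ_A(x) = (x - 5)^5

Step 2 — compute geometric multiplicities via the rank-nullity identity g(λ) = n − rank(A − λI):
  rank(A − (5)·I) = 1, so dim ker(A − (5)·I) = n − 1 = 4

Summary:
  λ = 5: algebraic multiplicity = 5, geometric multiplicity = 4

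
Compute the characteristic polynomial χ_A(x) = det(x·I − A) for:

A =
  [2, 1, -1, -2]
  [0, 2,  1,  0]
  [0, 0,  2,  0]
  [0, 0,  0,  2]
x^4 - 8*x^3 + 24*x^2 - 32*x + 16

Expanding det(x·I − A) (e.g. by cofactor expansion or by noting that A is similar to its Jordan form J, which has the same characteristic polynomial as A) gives
  χ_A(x) = x^4 - 8*x^3 + 24*x^2 - 32*x + 16
which factors as (x - 2)^4. The eigenvalues (with algebraic multiplicities) are λ = 2 with multiplicity 4.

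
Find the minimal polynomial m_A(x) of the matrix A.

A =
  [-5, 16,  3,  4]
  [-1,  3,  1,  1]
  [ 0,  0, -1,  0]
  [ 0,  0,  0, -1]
x^3 + 3*x^2 + 3*x + 1

The characteristic polynomial is χ_A(x) = (x + 1)^4, so the eigenvalues are known. The minimal polynomial is
  m_A(x) = Π_λ (x − λ)^{k_λ}
where k_λ is the size of the *largest* Jordan block for λ (equivalently, the smallest k with (A − λI)^k v = 0 for every generalised eigenvector v of λ).

  λ = -1: largest Jordan block has size 3, contributing (x + 1)^3

So m_A(x) = (x + 1)^3 = x^3 + 3*x^2 + 3*x + 1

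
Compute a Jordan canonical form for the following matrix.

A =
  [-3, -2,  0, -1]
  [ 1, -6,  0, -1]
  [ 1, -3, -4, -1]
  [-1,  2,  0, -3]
J_3(-4) ⊕ J_1(-4)

The characteristic polynomial is
  det(x·I − A) = x^4 + 16*x^3 + 96*x^2 + 256*x + 256 = (x + 4)^4

Eigenvalues and multiplicities (the geometric multiplicity of λ is n − rank(A − λI), which equals the number of Jordan blocks for λ):
  λ = -4: algebraic multiplicity = 4, geometric multiplicity = 2

Determining the block sizes for each eigenvalue:
  λ = -4: with am = 4 and gm = 2, the partition is not yet determined (e.g. several partitions of 4 into 2 parts exist). Let N = A − (-4)·I. Computing rank(N^1) = 2, rank(N^2) = 1, rank(N^3) = 0; the number of blocks of size ≥ j is rank(N^{j−1}) − rank(N^j), giving [2, 1, 1]. So we have 1 block(s) of size 3, 1 block(s) of size 1 → block sizes [3, 1]

Assembling the blocks gives a Jordan form
J =
  [-4,  1,  0,  0]
  [ 0, -4,  1,  0]
  [ 0,  0, -4,  0]
  [ 0,  0,  0, -4]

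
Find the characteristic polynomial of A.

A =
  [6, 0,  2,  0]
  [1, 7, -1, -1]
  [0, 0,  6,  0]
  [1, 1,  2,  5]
x^4 - 24*x^3 + 216*x^2 - 864*x + 1296

Expanding det(x·I − A) (e.g. by cofactor expansion or by noting that A is similar to its Jordan form J, which has the same characteristic polynomial as A) gives
  χ_A(x) = x^4 - 24*x^3 + 216*x^2 - 864*x + 1296
which factors as (x - 6)^4. The eigenvalues (with algebraic multiplicities) are λ = 6 with multiplicity 4.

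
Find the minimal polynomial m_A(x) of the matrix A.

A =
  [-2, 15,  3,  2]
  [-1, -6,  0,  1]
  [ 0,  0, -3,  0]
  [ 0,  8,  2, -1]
x^3 + 9*x^2 + 27*x + 27

The characteristic polynomial is χ_A(x) = (x + 3)^4, so the eigenvalues are known. The minimal polynomial is
  m_A(x) = Π_λ (x − λ)^{k_λ}
where k_λ is the size of the *largest* Jordan block for λ (equivalently, the smallest k with (A − λI)^k v = 0 for every generalised eigenvector v of λ).

  λ = -3: largest Jordan block has size 3, contributing (x + 3)^3

So m_A(x) = (x + 3)^3 = x^3 + 9*x^2 + 27*x + 27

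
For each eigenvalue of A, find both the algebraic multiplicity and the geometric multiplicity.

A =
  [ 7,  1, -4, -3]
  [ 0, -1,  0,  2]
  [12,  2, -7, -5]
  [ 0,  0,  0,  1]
λ = -1: alg = 2, geom = 1; λ = 1: alg = 2, geom = 1

Step 1 — factor the characteristic polynomial to read off the algebraic multiplicities:
  χ_A(x) = (x - 1)^2*(x + 1)^2

Step 2 — compute geometric multiplicities via the rank-nullity identity g(λ) = n − rank(A − λI):
  rank(A − (-1)·I) = 3, so dim ker(A − (-1)·I) = n − 3 = 1
  rank(A − (1)·I) = 3, so dim ker(A − (1)·I) = n − 3 = 1

Summary:
  λ = -1: algebraic multiplicity = 2, geometric multiplicity = 1
  λ = 1: algebraic multiplicity = 2, geometric multiplicity = 1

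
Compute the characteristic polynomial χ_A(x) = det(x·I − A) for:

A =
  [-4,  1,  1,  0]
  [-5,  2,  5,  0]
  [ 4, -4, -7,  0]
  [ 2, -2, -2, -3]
x^4 + 12*x^3 + 54*x^2 + 108*x + 81

Expanding det(x·I − A) (e.g. by cofactor expansion or by noting that A is similar to its Jordan form J, which has the same characteristic polynomial as A) gives
  χ_A(x) = x^4 + 12*x^3 + 54*x^2 + 108*x + 81
which factors as (x + 3)^4. The eigenvalues (with algebraic multiplicities) are λ = -3 with multiplicity 4.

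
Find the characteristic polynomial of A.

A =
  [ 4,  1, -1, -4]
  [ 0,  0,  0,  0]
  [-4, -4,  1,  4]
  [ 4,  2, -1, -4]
x^4 - x^3

Expanding det(x·I − A) (e.g. by cofactor expansion or by noting that A is similar to its Jordan form J, which has the same characteristic polynomial as A) gives
  χ_A(x) = x^4 - x^3
which factors as x^3*(x - 1). The eigenvalues (with algebraic multiplicities) are λ = 0 with multiplicity 3, λ = 1 with multiplicity 1.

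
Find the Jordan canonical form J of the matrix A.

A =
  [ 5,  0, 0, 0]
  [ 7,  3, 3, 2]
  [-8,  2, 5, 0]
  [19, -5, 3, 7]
J_3(5) ⊕ J_1(5)

The characteristic polynomial is
  det(x·I − A) = x^4 - 20*x^3 + 150*x^2 - 500*x + 625 = (x - 5)^4

Eigenvalues and multiplicities (the geometric multiplicity of λ is n − rank(A − λI), which equals the number of Jordan blocks for λ):
  λ = 5: algebraic multiplicity = 4, geometric multiplicity = 2

Determining the block sizes for each eigenvalue:
  λ = 5: with am = 4 and gm = 2, the partition is not yet determined (e.g. several partitions of 4 into 2 parts exist). Let N = A − (5)·I. Computing rank(N^1) = 2, rank(N^2) = 1, rank(N^3) = 0; the number of blocks of size ≥ j is rank(N^{j−1}) − rank(N^j), giving [2, 1, 1]. So we have 1 block(s) of size 3, 1 block(s) of size 1 → block sizes [3, 1]

Assembling the blocks gives a Jordan form
J =
  [5, 1, 0, 0]
  [0, 5, 1, 0]
  [0, 0, 5, 0]
  [0, 0, 0, 5]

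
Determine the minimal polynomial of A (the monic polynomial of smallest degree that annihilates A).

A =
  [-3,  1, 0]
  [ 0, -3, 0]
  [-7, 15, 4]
x^3 + 2*x^2 - 15*x - 36

The characteristic polynomial is χ_A(x) = (x - 4)*(x + 3)^2, so the eigenvalues are known. The minimal polynomial is
  m_A(x) = Π_λ (x − λ)^{k_λ}
where k_λ is the size of the *largest* Jordan block for λ (equivalently, the smallest k with (A − λI)^k v = 0 for every generalised eigenvector v of λ).

  λ = -3: largest Jordan block has size 2, contributing (x + 3)^2
  λ = 4: largest Jordan block has size 1, contributing (x − 4)

So m_A(x) = (x - 4)*(x + 3)^2 = x^3 + 2*x^2 - 15*x - 36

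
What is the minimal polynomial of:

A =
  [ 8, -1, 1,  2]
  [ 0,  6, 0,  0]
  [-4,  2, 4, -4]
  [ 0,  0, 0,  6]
x^2 - 12*x + 36

The characteristic polynomial is χ_A(x) = (x - 6)^4, so the eigenvalues are known. The minimal polynomial is
  m_A(x) = Π_λ (x − λ)^{k_λ}
where k_λ is the size of the *largest* Jordan block for λ (equivalently, the smallest k with (A − λI)^k v = 0 for every generalised eigenvector v of λ).

  λ = 6: largest Jordan block has size 2, contributing (x − 6)^2

So m_A(x) = (x - 6)^2 = x^2 - 12*x + 36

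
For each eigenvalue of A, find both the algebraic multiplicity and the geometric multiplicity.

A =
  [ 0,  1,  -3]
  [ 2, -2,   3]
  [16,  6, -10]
λ = -4: alg = 3, geom = 1

Step 1 — factor the characteristic polynomial to read off the algebraic multiplicities:
  χ_A(x) = (x + 4)^3

Step 2 — compute geometric multiplicities via the rank-nullity identity g(λ) = n − rank(A − λI):
  rank(A − (-4)·I) = 2, so dim ker(A − (-4)·I) = n − 2 = 1

Summary:
  λ = -4: algebraic multiplicity = 3, geometric multiplicity = 1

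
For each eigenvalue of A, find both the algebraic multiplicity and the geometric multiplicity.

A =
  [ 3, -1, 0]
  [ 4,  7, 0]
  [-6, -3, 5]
λ = 5: alg = 3, geom = 2

Step 1 — factor the characteristic polynomial to read off the algebraic multiplicities:
  χ_A(x) = (x - 5)^3

Step 2 — compute geometric multiplicities via the rank-nullity identity g(λ) = n − rank(A − λI):
  rank(A − (5)·I) = 1, so dim ker(A − (5)·I) = n − 1 = 2

Summary:
  λ = 5: algebraic multiplicity = 3, geometric multiplicity = 2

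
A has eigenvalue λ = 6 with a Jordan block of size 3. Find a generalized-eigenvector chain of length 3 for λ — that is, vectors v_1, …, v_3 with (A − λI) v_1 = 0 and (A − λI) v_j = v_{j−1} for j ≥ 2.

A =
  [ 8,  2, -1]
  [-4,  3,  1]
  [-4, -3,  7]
A Jordan chain for λ = 6 of length 3:
v_1 = (1, -2, -2)ᵀ
v_2 = (2, -3, -3)ᵀ
v_3 = (0, 1, 0)ᵀ

Let N = A − (6)·I. We want v_3 with N^3 v_3 = 0 but N^2 v_3 ≠ 0; then v_{j-1} := N · v_j for j = 3, …, 2.

Pick v_3 = (0, 1, 0)ᵀ.
Then v_2 = N · v_3 = (2, -3, -3)ᵀ.
Then v_1 = N · v_2 = (1, -2, -2)ᵀ.

Sanity check: (A − (6)·I) v_1 = (0, 0, 0)ᵀ = 0. ✓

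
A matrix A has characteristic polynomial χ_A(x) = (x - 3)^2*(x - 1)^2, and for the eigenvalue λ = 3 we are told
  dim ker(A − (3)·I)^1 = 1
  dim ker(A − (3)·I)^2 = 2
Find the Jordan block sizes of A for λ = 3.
Block sizes for λ = 3: [2]

From the dimensions of kernels of powers, the number of Jordan blocks of size at least j is d_j − d_{j−1} where d_j = dim ker(N^j) (with d_0 = 0). Computing the differences gives [1, 1].
The number of blocks of size exactly k is (#blocks of size ≥ k) − (#blocks of size ≥ k + 1), so the partition is: 1 block(s) of size 2.
In nonincreasing order the block sizes are [2].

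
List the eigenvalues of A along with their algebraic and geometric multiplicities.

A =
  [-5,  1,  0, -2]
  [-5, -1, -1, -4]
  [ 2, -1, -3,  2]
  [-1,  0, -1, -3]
λ = -3: alg = 4, geom = 2

Step 1 — factor the characteristic polynomial to read off the algebraic multiplicities:
  χ_A(x) = (x + 3)^4

Step 2 — compute geometric multiplicities via the rank-nullity identity g(λ) = n − rank(A − λI):
  rank(A − (-3)·I) = 2, so dim ker(A − (-3)·I) = n − 2 = 2

Summary:
  λ = -3: algebraic multiplicity = 4, geometric multiplicity = 2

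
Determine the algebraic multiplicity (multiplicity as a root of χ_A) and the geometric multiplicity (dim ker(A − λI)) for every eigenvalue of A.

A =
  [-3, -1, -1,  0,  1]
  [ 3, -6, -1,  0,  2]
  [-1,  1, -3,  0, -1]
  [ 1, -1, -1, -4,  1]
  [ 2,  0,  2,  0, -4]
λ = -4: alg = 5, geom = 3

Step 1 — factor the characteristic polynomial to read off the algebraic multiplicities:
  χ_A(x) = (x + 4)^5

Step 2 — compute geometric multiplicities via the rank-nullity identity g(λ) = n − rank(A − λI):
  rank(A − (-4)·I) = 2, so dim ker(A − (-4)·I) = n − 2 = 3

Summary:
  λ = -4: algebraic multiplicity = 5, geometric multiplicity = 3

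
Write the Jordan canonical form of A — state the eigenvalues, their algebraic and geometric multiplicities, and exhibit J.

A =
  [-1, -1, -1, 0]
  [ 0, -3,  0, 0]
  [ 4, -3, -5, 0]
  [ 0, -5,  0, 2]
J_3(-3) ⊕ J_1(2)

The characteristic polynomial is
  det(x·I − A) = x^4 + 7*x^3 + 9*x^2 - 27*x - 54 = (x - 2)*(x + 3)^3

Eigenvalues and multiplicities (the geometric multiplicity of λ is n − rank(A − λI), which equals the number of Jordan blocks for λ):
  λ = -3: algebraic multiplicity = 3, geometric multiplicity = 1
  λ = 2: algebraic multiplicity = 1, geometric multiplicity = 1

Determining the block sizes for each eigenvalue:
  λ = -3: one block (gm = 1), so the single block has size am = 3 → block sizes [3]
  λ = 2: one block (gm = 1), so the single block has size am = 1 → block sizes [1]

Assembling the blocks gives a Jordan form
J =
  [-3,  1,  0, 0]
  [ 0, -3,  1, 0]
  [ 0,  0, -3, 0]
  [ 0,  0,  0, 2]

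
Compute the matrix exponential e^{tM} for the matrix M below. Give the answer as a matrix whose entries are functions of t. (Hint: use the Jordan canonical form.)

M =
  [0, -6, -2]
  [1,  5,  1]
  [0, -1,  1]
e^{tM} =
  [-t^2*exp(2*t) - 2*t*exp(2*t) + exp(2*t), -2*t^2*exp(2*t) - 6*t*exp(2*t), -2*t*exp(2*t)]
  [t^2*exp(2*t)/2 + t*exp(2*t), t^2*exp(2*t) + 3*t*exp(2*t) + exp(2*t), t*exp(2*t)]
  [-t^2*exp(2*t)/2, -t^2*exp(2*t) - t*exp(2*t), -t*exp(2*t) + exp(2*t)]

Strategy: write M = P · J · P⁻¹ where J is a Jordan canonical form, so e^{tM} = P · e^{tJ} · P⁻¹, and e^{tJ} can be computed block-by-block.

M has Jordan form
J =
  [2, 1, 0]
  [0, 2, 1]
  [0, 0, 2]
(up to reordering of blocks).

Per-block formulas:
  For a 3×3 Jordan block J_3(2): exp(t · J_3(2)) = e^(2t)·(I + t·N + (t^2/2)·N^2), where N is the 3×3 nilpotent shift.

After assembling e^{tJ} and conjugating by P, we get:

e^{tM} =
  [-t^2*exp(2*t) - 2*t*exp(2*t) + exp(2*t), -2*t^2*exp(2*t) - 6*t*exp(2*t), -2*t*exp(2*t)]
  [t^2*exp(2*t)/2 + t*exp(2*t), t^2*exp(2*t) + 3*t*exp(2*t) + exp(2*t), t*exp(2*t)]
  [-t^2*exp(2*t)/2, -t^2*exp(2*t) - t*exp(2*t), -t*exp(2*t) + exp(2*t)]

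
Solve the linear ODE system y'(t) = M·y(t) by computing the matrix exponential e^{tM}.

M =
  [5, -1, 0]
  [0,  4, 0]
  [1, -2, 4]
e^{tM} =
  [exp(5*t), -exp(5*t) + exp(4*t), 0]
  [0, exp(4*t), 0]
  [exp(5*t) - exp(4*t), -t*exp(4*t) - exp(5*t) + exp(4*t), exp(4*t)]

Strategy: write M = P · J · P⁻¹ where J is a Jordan canonical form, so e^{tM} = P · e^{tJ} · P⁻¹, and e^{tJ} can be computed block-by-block.

M has Jordan form
J =
  [4, 1, 0]
  [0, 4, 0]
  [0, 0, 5]
(up to reordering of blocks).

Per-block formulas:
  For a 1×1 block at λ = 5: exp(t · [5]) = [e^(5t)].
  For a 2×2 Jordan block J_2(4): exp(t · J_2(4)) = e^(4t)·(I + t·N), where N is the 2×2 nilpotent shift.

After assembling e^{tJ} and conjugating by P, we get:

e^{tM} =
  [exp(5*t), -exp(5*t) + exp(4*t), 0]
  [0, exp(4*t), 0]
  [exp(5*t) - exp(4*t), -t*exp(4*t) - exp(5*t) + exp(4*t), exp(4*t)]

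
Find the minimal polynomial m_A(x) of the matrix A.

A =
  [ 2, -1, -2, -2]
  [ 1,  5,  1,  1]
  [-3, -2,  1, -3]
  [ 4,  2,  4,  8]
x^3 - 12*x^2 + 48*x - 64

The characteristic polynomial is χ_A(x) = (x - 4)^4, so the eigenvalues are known. The minimal polynomial is
  m_A(x) = Π_λ (x − λ)^{k_λ}
where k_λ is the size of the *largest* Jordan block for λ (equivalently, the smallest k with (A − λI)^k v = 0 for every generalised eigenvector v of λ).

  λ = 4: largest Jordan block has size 3, contributing (x − 4)^3

So m_A(x) = (x - 4)^3 = x^3 - 12*x^2 + 48*x - 64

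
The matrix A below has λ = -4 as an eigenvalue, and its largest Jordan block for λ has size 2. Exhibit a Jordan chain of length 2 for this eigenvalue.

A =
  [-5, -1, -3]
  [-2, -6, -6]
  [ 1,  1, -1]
A Jordan chain for λ = -4 of length 2:
v_1 = (-1, -2, 1)ᵀ
v_2 = (1, 0, 0)ᵀ

Let N = A − (-4)·I. We want v_2 with N^2 v_2 = 0 but N^1 v_2 ≠ 0; then v_{j-1} := N · v_j for j = 2, …, 2.

Pick v_2 = (1, 0, 0)ᵀ.
Then v_1 = N · v_2 = (-1, -2, 1)ᵀ.

Sanity check: (A − (-4)·I) v_1 = (0, 0, 0)ᵀ = 0. ✓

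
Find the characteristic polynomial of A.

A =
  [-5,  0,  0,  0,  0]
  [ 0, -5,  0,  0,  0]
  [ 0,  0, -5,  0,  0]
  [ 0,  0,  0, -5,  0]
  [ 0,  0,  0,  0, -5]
x^5 + 25*x^4 + 250*x^3 + 1250*x^2 + 3125*x + 3125

Expanding det(x·I − A) (e.g. by cofactor expansion or by noting that A is similar to its Jordan form J, which has the same characteristic polynomial as A) gives
  χ_A(x) = x^5 + 25*x^4 + 250*x^3 + 1250*x^2 + 3125*x + 3125
which factors as (x + 5)^5. The eigenvalues (with algebraic multiplicities) are λ = -5 with multiplicity 5.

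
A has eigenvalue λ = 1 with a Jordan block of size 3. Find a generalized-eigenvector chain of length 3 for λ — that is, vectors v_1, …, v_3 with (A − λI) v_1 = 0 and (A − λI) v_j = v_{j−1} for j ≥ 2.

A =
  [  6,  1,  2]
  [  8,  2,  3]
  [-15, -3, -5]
A Jordan chain for λ = 1 of length 3:
v_1 = (3, 3, -9)ᵀ
v_2 = (5, 8, -15)ᵀ
v_3 = (1, 0, 0)ᵀ

Let N = A − (1)·I. We want v_3 with N^3 v_3 = 0 but N^2 v_3 ≠ 0; then v_{j-1} := N · v_j for j = 3, …, 2.

Pick v_3 = (1, 0, 0)ᵀ.
Then v_2 = N · v_3 = (5, 8, -15)ᵀ.
Then v_1 = N · v_2 = (3, 3, -9)ᵀ.

Sanity check: (A − (1)·I) v_1 = (0, 0, 0)ᵀ = 0. ✓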